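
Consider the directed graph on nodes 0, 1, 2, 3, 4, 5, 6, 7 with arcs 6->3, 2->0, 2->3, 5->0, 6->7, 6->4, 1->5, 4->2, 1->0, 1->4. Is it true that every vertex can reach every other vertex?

There is no directed path from 4 to 7, so the graph is not strongly connected.

No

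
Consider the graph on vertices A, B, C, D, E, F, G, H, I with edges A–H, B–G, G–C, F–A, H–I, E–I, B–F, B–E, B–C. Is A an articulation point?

No

Deleting A leaves 2 components (was 2), so A is not a cut vertex.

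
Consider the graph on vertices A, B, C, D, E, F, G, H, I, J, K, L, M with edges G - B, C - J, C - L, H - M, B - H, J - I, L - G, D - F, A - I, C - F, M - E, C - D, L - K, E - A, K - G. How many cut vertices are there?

1

Removing C increases the component count from 1 to 2, so C is a cut vertex.
By contrast removing K leaves 1 component; it is not a cut vertex. No other vertex is a cut vertex either.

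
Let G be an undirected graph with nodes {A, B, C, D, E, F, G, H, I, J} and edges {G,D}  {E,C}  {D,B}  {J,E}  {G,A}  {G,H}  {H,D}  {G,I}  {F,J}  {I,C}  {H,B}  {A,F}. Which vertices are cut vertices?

G

Removing G increases the component count from 1 to 2, so G is a cut vertex.
By contrast removing D leaves 1 component; it is not a cut vertex. No other vertex is a cut vertex either.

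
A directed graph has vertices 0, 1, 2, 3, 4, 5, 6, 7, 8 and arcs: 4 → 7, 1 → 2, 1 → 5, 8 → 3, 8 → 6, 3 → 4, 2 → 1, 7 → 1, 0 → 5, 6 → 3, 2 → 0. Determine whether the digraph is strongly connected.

There is no directed path from 4 to 3, so the graph is not strongly connected.

No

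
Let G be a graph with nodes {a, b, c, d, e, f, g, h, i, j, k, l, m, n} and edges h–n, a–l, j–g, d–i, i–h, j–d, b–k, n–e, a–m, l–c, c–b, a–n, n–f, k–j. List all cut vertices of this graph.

Removing a increases the component count from 1 to 2, so a is a cut vertex.
Removing j increases the component count from 1 to 2, so j is a cut vertex.
Removing n increases the component count from 1 to 3, so n is a cut vertex.
By contrast removing g leaves 1 component; it is not a cut vertex. No other vertex is a cut vertex either.

a, j, n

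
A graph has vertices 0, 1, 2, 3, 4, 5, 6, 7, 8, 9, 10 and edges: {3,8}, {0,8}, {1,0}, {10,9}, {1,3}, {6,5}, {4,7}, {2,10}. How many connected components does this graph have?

4

Starting from 4 we can reach 4, 7. That is one component of size 2.
Starting from 5 we can reach 5, 6. That is one component of size 2.
Starting from 2 we can reach 2, 9, 10. That is one component of size 3.
Starting from 0 we can reach 0, 1, 3, 8. That is one component of size 4.
Total: 4 components.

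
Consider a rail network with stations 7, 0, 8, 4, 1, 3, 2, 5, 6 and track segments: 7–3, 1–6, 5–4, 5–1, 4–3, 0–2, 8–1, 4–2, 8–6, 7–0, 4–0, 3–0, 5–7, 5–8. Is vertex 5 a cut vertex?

Yes

Deleting 5 raises the number of components from 1 to 2, so 5 is a cut vertex.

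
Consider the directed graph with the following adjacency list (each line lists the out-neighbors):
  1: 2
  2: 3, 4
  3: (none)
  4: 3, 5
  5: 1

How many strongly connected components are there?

2

{1, 2, 4, 5} are all mutually reachable — one SCC of size 4.
{3} is an SCC by itself.
That gives 2 strongly connected components.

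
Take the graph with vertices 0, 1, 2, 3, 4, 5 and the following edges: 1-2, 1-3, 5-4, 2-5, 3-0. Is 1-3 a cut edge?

Removing 1-3 leaves no path between 1 and 3: the component count goes from 1 to 2. So it is a bridge.

Yes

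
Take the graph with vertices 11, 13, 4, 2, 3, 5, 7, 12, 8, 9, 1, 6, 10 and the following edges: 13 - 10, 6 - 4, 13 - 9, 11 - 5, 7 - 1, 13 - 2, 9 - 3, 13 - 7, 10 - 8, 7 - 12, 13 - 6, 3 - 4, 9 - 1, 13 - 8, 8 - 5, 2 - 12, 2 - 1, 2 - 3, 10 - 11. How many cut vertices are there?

1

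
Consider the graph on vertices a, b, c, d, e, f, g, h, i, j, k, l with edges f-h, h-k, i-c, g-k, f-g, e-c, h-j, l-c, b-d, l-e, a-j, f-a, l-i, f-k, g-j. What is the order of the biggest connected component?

6

Starting from b we can reach b, d. That is one component of size 2.
Starting from c we can reach c, e, i, l. That is one component of size 4.
Starting from a we can reach a, f, g, h, j, k. That is one component of size 6.
The largest has 6 vertices.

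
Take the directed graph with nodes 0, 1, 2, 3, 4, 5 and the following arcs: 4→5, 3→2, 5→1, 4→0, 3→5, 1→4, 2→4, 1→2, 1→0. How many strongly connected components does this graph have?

{1, 2, 4, 5} are all mutually reachable — one SCC of size 4.
{0} is an SCC by itself.
{3} is an SCC by itself.
That gives 3 strongly connected components.

3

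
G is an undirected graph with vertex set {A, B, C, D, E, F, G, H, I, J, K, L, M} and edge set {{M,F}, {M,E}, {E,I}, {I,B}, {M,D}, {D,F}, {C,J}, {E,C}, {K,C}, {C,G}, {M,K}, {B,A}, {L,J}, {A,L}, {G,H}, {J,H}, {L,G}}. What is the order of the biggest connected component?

13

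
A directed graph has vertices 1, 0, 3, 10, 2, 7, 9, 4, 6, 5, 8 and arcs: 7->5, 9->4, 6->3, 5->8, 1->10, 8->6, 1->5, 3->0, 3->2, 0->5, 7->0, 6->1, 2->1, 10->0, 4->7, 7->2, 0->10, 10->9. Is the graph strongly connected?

Yes

From 1 we can reach every vertex (0, 1, 2, 3, 4, 5, 6, 7, 8, 9, 10), and every vertex can reach 1 (0, 1, 2, 3, 4, 5, 6, 7, 8, 9, 10). So the whole graph is one strongly connected component.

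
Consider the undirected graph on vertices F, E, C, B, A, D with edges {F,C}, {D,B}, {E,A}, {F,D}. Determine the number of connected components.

Starting from A we can reach A, E. That is one component of size 2.
Starting from B we can reach B, C, D, F. That is one component of size 4.
Total: 2 components.

2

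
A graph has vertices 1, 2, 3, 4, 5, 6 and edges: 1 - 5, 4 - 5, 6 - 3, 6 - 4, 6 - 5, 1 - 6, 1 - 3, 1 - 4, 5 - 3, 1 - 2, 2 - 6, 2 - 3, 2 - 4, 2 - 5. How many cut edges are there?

0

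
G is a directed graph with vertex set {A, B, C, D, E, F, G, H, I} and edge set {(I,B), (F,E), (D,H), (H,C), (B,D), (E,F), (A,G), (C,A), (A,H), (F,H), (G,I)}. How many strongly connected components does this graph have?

{A, B, C, D, G, H, I} are all mutually reachable — one SCC of size 7.
{E, F} are all mutually reachable — one SCC of size 2.
That gives 2 strongly connected components.

2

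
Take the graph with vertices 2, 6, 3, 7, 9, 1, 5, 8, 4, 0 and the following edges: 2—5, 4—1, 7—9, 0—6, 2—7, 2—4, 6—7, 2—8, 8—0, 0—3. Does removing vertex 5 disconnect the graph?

No

Deleting 5 leaves 1 component (was 1), so 5 is not a cut vertex.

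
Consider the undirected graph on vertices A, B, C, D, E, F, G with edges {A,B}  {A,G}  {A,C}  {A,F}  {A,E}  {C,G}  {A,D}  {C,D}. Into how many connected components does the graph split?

Starting from A we can reach A, B, C, D, E, F, G. That is one component of size 7.
Total: 1 component.

1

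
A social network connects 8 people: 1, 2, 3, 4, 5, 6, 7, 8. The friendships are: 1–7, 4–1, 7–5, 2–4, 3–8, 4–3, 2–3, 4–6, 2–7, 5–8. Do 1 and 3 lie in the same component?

From 1 we can reach 1, 2, 3, 4, 5, 6, 7, 8, which includes 3.

Yes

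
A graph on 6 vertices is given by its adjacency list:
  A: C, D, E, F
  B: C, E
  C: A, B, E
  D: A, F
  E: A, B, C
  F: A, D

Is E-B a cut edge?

After removing E-B, the path E-C-B still connects them, so the edge is not a bridge.

No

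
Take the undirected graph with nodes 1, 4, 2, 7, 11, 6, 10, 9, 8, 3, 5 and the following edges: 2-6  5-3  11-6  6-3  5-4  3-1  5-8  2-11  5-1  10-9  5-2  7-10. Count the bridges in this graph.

The edges on the cycle 5-2-11-6-3-5 are not bridges since each lies on that cycle.
But removing 5-4 disconnects 5 from 4; removing 7-10 disconnects 7 from 10; removing 10-9 disconnects 10 from 9; removing 5-8 disconnects 5 from 8 — these are bridges.
That makes 4 bridges.

4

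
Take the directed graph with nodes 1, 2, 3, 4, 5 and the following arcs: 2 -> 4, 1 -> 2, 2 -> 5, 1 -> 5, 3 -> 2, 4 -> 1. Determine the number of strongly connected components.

3

{1, 2, 4} are all mutually reachable — one SCC of size 3.
{5} is an SCC by itself.
{3} is an SCC by itself.
That gives 3 strongly connected components.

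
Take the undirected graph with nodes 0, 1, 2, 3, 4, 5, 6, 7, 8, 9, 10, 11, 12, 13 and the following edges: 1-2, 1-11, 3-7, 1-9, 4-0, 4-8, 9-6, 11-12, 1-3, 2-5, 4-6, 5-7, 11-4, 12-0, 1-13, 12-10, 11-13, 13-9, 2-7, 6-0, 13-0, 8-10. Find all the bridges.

none

The edges on the cycle 11-4-8-10-12-11 are not bridges since each lies on that cycle.
Every edge lies on some cycle, so there are no bridges.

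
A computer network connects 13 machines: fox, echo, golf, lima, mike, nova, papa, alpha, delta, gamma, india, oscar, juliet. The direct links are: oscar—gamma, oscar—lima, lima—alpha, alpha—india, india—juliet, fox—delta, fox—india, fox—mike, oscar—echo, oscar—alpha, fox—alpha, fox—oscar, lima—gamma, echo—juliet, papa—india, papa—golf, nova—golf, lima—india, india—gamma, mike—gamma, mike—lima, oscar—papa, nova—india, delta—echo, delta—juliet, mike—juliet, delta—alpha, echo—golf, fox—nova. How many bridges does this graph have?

0

The edges on the cycle fox-mike-lima-gamma-india-nova-fox are not bridges since each lies on that cycle.
Every edge lies on some cycle, so there are no bridges.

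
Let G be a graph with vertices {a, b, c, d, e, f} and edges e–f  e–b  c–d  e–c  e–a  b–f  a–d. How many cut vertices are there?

Removing e increases the component count from 1 to 2, so e is a cut vertex.
By contrast removing b leaves 1 component; it is not a cut vertex. No other vertex is a cut vertex either.

1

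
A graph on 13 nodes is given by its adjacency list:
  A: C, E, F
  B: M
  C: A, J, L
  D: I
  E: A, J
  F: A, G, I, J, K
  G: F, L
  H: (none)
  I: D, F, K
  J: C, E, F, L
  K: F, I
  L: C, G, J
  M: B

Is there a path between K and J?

From K we can reach A, C, D, E, F, G, I, J, K, L, which includes J.

Yes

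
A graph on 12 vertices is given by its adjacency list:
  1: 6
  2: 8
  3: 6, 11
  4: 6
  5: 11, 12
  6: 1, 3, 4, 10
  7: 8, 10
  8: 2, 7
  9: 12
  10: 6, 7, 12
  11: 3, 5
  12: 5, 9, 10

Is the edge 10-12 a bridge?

After removing 10-12, the path 10-6-3-11-5-12 still connects them, so the edge is not a bridge.

No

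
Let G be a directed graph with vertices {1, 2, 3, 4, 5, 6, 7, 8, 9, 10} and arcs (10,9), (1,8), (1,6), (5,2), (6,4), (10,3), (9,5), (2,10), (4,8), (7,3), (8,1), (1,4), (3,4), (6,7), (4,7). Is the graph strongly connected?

No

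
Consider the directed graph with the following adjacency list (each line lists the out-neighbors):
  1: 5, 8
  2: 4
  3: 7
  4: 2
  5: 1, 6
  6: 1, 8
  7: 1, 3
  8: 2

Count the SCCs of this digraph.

{1, 5, 6} are all mutually reachable — one SCC of size 3.
{3, 7} are all mutually reachable — one SCC of size 2.
{2, 4} are all mutually reachable — one SCC of size 2.
{8} is an SCC by itself.
That gives 4 strongly connected components.

4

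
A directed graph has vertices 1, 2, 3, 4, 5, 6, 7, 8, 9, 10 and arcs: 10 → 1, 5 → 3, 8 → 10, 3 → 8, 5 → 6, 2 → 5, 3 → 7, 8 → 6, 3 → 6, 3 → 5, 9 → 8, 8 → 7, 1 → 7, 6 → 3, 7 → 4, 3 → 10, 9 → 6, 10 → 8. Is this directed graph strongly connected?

No

There is no directed path from 10 to 9, so the graph is not strongly connected.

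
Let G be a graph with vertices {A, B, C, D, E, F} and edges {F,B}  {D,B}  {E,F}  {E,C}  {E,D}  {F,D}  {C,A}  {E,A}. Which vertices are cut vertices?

E

Removing E increases the component count from 1 to 2, so E is a cut vertex.
By contrast removing A leaves 1 component; it is not a cut vertex. No other vertex is a cut vertex either.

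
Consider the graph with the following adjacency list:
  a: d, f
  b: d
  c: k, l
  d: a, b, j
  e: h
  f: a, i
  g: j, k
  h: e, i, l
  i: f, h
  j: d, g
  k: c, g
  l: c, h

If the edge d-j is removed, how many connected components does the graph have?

1

d and j are still connected via d-a-f-i-h-l-c-k-g-j, so the component count stays at 1.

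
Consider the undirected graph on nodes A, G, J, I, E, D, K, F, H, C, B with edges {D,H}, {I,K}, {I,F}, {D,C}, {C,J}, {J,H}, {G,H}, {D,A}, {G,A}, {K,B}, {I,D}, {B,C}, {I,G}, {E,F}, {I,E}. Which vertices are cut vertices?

I

Removing I increases the component count from 1 to 2, so I is a cut vertex.
By contrast removing D leaves 1 component; it is not a cut vertex. No other vertex is a cut vertex either.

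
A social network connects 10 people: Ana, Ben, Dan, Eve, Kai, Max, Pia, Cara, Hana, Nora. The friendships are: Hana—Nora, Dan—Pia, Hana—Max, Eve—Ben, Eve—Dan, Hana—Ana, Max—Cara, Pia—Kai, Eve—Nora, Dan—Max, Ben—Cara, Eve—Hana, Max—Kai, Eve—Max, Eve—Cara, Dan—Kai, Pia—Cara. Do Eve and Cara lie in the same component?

From Eve we can reach Ana, Ben, Dan, Eve, Kai, Max, Pia, Cara, Hana, Nora, which includes Cara.

Yes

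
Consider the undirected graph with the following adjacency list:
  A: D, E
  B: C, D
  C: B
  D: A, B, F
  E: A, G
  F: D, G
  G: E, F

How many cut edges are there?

2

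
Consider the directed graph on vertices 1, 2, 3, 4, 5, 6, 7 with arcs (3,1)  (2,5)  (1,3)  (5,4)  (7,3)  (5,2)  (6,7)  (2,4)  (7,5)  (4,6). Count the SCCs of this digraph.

{2, 4, 5, 6, 7} are all mutually reachable — one SCC of size 5.
{1, 3} are all mutually reachable — one SCC of size 2.
That gives 2 strongly connected components.

2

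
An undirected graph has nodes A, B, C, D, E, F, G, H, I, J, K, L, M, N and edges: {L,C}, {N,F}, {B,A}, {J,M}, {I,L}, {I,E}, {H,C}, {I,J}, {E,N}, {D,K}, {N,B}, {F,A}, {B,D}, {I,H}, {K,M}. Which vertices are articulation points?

Removing I increases the component count from 2 to 3, so I is a cut vertex.
By contrast removing B leaves 2 components; it is not a cut vertex. No other vertex is a cut vertex either.

I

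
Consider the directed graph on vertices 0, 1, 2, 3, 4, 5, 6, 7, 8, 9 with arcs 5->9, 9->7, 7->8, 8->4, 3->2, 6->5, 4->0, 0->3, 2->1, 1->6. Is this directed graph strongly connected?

Yes

From 3 we can reach every vertex (0, 1, 2, 3, 4, 5, 6, 7, 8, 9), and every vertex can reach 3 (0, 1, 2, 3, 4, 5, 6, 7, 8, 9). So the whole graph is one strongly connected component.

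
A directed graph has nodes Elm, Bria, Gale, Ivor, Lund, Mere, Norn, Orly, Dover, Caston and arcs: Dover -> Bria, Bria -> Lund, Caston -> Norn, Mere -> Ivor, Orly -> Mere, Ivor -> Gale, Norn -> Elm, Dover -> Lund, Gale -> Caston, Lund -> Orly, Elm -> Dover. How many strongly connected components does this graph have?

{Elm, Bria, Gale, Ivor, Lund, Mere, Norn, Orly, Dover, Caston} are all mutually reachable — one SCC of size 10.
That gives 1 strongly connected component.

1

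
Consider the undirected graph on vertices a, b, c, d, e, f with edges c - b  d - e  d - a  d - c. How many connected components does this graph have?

f is isolated — a component by itself.
Starting from a we can reach a, b, c, d, e. That is one component of size 5.
Total: 2 components.

2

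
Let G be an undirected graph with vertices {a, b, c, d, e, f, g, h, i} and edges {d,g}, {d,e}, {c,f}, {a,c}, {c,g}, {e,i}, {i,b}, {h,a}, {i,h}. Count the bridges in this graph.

2

The edges on the cycle d-e-i-h-a-c-g-d are not bridges since each lies on that cycle.
But removing f—c disconnects f from c; removing i—b disconnects i from b — these are bridges.
That makes 2 bridges.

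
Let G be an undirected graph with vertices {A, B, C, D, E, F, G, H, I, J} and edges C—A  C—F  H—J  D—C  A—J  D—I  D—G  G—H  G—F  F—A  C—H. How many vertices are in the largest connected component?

B is isolated — a component by itself.
E is isolated — a component by itself.
Starting from A we can reach A, C, D, F, G, H, I, J. That is one component of size 8.
The largest has 8 vertices.

8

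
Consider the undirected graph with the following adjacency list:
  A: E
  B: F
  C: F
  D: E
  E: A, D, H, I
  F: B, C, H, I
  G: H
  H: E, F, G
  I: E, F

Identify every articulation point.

E, F, H

Removing E increases the component count from 1 to 3, so E is a cut vertex.
Removing F increases the component count from 1 to 3, so F is a cut vertex.
Removing H increases the component count from 1 to 2, so H is a cut vertex.
By contrast removing D leaves 1 component; it is not a cut vertex. No other vertex is a cut vertex either.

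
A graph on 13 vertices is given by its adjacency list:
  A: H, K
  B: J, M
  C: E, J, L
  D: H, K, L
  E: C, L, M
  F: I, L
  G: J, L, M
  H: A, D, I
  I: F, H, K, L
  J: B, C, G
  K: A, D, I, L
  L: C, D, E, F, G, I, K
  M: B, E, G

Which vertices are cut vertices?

Removing L increases the component count from 1 to 2, so L is a cut vertex.
By contrast removing D leaves 1 component; it is not a cut vertex. No other vertex is a cut vertex either.

L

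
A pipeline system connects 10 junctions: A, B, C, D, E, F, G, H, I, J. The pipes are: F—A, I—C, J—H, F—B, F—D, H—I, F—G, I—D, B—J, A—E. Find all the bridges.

A-E, A-F, C-I, F-G

The edges on the cycle F-B-J-H-I-D-F are not bridges since each lies on that cycle.
But removing C—I disconnects C from I; removing A—E disconnects A from E; removing F—A disconnects F from A; removing F—G disconnects F from G — these are bridges.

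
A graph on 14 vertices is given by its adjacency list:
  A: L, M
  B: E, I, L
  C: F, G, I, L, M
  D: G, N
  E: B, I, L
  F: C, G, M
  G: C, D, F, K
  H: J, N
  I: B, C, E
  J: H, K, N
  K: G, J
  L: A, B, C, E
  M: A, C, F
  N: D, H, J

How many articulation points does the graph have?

Removing G increases the component count from 1 to 2, so G is a cut vertex.
By contrast removing L leaves 1 component; it is not a cut vertex. No other vertex is a cut vertex either.

1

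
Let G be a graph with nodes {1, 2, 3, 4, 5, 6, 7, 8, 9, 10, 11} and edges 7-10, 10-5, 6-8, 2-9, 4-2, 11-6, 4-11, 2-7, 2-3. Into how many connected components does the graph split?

2

1 is isolated — a component by itself.
Starting from 2 we can reach 2, 3, 4, 5, 6, 7, 8, 9, 10, 11. That is one component of size 10.
Total: 2 components.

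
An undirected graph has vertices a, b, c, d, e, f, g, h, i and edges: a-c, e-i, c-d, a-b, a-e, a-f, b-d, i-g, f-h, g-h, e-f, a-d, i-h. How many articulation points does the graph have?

1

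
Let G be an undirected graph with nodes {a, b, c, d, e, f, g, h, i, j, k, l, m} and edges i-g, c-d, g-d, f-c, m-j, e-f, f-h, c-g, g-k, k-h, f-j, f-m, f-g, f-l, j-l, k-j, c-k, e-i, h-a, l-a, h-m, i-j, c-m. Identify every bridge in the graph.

none

The edges on the cycle c-k-h-m-c are not bridges since each lies on that cycle.
Every edge lies on some cycle, so there are no bridges.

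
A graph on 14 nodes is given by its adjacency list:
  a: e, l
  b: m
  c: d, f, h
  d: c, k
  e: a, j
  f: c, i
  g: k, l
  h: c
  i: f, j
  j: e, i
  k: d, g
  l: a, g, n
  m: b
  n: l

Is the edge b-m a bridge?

Yes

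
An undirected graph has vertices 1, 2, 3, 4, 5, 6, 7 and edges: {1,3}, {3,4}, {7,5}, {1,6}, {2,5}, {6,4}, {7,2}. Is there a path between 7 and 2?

From 7 we can reach 2, 5, 7, which includes 2.

Yes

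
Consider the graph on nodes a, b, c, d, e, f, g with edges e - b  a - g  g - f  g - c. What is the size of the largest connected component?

d is isolated — a component by itself.
Starting from b we can reach b, e. That is one component of size 2.
Starting from a we can reach a, c, f, g. That is one component of size 4.
The largest has 4 vertices.

4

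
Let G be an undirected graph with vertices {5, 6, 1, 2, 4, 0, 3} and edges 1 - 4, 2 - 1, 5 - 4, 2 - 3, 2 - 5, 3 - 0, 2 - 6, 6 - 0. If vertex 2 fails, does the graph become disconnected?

Yes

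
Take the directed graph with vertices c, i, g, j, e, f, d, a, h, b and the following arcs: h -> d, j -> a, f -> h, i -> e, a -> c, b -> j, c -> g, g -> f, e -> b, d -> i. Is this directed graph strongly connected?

Yes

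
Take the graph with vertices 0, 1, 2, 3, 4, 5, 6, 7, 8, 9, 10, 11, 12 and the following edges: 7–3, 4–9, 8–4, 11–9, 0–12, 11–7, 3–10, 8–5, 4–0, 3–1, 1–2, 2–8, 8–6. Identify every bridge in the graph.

The edges on the cycle 11-7-3-1-2-8-4-9-11 are not bridges since each lies on that cycle.
But removing 10–3 disconnects 10 from 3; removing 0–4 disconnects 0 from 4; removing 6–8 disconnects 6 from 8; removing 0–12 disconnects 0 from 12 — these are bridges.
In total 5 edges are bridges.

0-12, 0-4, 10-3, 5-8, 6-8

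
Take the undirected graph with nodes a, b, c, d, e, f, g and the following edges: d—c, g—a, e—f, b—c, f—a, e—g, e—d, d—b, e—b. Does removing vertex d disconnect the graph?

Deleting d leaves 1 component (was 1) (its neighbors b, c, e remain connected to each other), so d is not a cut vertex.

No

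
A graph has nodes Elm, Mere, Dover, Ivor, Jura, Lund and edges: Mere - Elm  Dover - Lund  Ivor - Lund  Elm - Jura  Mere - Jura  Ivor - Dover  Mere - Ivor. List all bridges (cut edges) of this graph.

The edges on the cycle Mere-Elm-Jura-Mere are not bridges since each lies on that cycle.
But removing Ivor - Mere disconnects Ivor from Mere — this is a bridge.

Ivor-Mere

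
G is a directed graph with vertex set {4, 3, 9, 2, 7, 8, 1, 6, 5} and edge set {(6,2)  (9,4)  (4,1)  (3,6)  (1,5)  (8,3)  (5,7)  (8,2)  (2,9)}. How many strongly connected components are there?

{3} is an SCC by itself.
{4} is an SCC by itself.
{1} is an SCC by itself.
{6} is an SCC by itself.
{7} is an SCC by itself.
(and 4 more singleton SCCs)
That gives 9 strongly connected components.

9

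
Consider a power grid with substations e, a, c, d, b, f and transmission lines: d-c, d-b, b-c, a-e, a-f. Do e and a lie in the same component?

Yes

From e we can reach a, e, f, which includes a.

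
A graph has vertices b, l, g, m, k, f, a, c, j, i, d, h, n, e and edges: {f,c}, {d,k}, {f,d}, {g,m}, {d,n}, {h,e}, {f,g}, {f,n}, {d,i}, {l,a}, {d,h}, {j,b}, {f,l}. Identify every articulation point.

d, f, g, h, l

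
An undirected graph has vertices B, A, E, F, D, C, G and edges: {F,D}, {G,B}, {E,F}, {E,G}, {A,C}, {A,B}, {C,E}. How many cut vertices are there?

2

Removing E increases the component count from 1 to 2, so E is a cut vertex.
Removing F increases the component count from 1 to 2, so F is a cut vertex.
By contrast removing D leaves 1 component; it is not a cut vertex. No other vertex is a cut vertex either.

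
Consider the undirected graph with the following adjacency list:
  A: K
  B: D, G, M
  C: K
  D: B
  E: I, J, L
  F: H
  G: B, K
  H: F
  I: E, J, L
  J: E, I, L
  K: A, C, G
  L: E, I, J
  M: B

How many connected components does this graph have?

Starting from F we can reach F, H. That is one component of size 2.
Starting from E we can reach E, I, J, L. That is one component of size 4.
Starting from A we can reach A, B, C, D, G, K, M. That is one component of size 7.
Total: 3 components.

3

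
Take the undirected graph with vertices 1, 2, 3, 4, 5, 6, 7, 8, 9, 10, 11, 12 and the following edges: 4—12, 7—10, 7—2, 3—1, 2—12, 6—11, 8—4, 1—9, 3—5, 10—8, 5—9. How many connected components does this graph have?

Starting from 6 we can reach 6, 11. That is one component of size 2.
Starting from 1 we can reach 1, 3, 5, 9. That is one component of size 4.
Starting from 2 we can reach 2, 4, 7, 8, 10, 12. That is one component of size 6.
Total: 3 components.

3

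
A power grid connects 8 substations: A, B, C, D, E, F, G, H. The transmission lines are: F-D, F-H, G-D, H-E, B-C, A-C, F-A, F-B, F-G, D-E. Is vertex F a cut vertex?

Yes

Deleting F raises the number of components from 1 to 2, so F is a cut vertex.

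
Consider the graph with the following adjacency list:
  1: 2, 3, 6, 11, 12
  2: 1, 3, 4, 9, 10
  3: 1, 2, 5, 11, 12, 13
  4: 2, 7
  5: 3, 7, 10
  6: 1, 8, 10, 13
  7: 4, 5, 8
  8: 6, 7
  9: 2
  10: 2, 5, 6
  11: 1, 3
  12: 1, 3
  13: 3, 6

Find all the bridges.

2-9

The edges on the cycle 10-2-4-7-5-10 are not bridges since each lies on that cycle.
But removing 2-9 disconnects 2 from 9 — this is a bridge.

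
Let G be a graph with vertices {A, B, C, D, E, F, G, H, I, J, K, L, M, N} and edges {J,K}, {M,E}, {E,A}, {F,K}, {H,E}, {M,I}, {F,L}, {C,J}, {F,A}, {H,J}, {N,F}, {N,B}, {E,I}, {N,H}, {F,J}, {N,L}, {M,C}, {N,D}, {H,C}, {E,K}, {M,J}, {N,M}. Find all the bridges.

The edges on the cycle N-H-E-I-M-N are not bridges since each lies on that cycle.
But removing B-N disconnects B from N; removing D-N disconnects D from N — these are bridges.

B-N, D-N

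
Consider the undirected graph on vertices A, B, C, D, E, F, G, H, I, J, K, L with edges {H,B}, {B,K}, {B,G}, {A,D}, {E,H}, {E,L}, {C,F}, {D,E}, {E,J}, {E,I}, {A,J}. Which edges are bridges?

B-G, B-H, B-K, C-F, E-H, E-I, E-L

The edges on the cycle A-D-E-J-A are not bridges since each lies on that cycle.
But removing B-H disconnects B from H; removing I-E disconnects I from E; removing B-G disconnects B from G; removing E-H disconnects E from H — these are bridges.
In total 7 edges are bridges.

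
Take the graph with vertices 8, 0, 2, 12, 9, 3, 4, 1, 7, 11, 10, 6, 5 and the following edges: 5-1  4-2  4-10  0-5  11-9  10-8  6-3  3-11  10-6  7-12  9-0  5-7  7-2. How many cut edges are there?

3

The edges on the cycle 4-10-6-3-11-9-0-5-7-2-4 are not bridges since each lies on that cycle.
But removing 10-8 disconnects 10 from 8; removing 1-5 disconnects 1 from 5; removing 7-12 disconnects 7 from 12 — these are bridges.
That makes 3 bridges.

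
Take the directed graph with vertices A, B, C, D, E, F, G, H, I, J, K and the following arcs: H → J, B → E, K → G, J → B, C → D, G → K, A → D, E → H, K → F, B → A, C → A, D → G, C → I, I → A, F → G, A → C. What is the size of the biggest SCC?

4

{B, E, H, J} are all mutually reachable — one SCC of size 4.
{A, C, I} are all mutually reachable — one SCC of size 3.
{F, G, K} are all mutually reachable — one SCC of size 3.
{D} is an SCC by itself.
The largest has 4 vertices.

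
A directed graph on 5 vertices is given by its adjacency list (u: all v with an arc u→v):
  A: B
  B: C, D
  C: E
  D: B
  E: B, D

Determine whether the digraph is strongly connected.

No

There is no directed path from D to A, so the graph is not strongly connected.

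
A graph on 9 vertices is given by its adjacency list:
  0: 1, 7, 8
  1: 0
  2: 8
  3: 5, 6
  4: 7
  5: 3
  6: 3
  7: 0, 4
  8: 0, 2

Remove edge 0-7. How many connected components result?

Before removal there are 2 components.
0-7 is a bridge — removing it separates 0's side from 7's side.
After removal: 3 components.

3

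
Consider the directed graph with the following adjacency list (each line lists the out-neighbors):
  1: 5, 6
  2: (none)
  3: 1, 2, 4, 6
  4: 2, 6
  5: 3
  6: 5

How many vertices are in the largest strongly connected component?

5

{1, 3, 4, 5, 6} are all mutually reachable — one SCC of size 5.
{2} is an SCC by itself.
The largest has 5 vertices.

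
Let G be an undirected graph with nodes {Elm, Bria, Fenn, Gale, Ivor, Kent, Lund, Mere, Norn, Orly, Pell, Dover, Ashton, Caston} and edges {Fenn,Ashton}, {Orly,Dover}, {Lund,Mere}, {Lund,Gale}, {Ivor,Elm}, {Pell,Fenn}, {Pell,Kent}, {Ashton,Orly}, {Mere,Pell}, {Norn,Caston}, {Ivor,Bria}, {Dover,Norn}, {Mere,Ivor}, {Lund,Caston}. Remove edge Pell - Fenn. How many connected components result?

1

Pell and Fenn are still connected via Pell-Mere-Lund-Caston-Norn-Dover-Orly-Ashton-Fenn, so the component count stays at 1.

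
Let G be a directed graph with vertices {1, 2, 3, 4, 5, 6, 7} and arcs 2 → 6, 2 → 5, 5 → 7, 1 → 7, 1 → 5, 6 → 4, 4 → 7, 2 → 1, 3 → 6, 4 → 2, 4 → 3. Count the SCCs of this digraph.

4

{2, 3, 4, 6} are all mutually reachable — one SCC of size 4.
{5} is an SCC by itself.
{1} is an SCC by itself.
{7} is an SCC by itself.
That gives 4 strongly connected components.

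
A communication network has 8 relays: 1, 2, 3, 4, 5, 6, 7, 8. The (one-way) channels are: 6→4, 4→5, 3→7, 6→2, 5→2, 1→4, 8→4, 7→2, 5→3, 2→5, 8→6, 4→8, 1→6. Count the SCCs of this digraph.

3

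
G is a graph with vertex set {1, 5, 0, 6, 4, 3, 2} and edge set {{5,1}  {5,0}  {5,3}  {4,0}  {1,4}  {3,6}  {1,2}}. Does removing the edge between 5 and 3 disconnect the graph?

Removing 5—3 leaves no path between 5 and 3: the component count goes from 1 to 2. So it is a bridge.

Yes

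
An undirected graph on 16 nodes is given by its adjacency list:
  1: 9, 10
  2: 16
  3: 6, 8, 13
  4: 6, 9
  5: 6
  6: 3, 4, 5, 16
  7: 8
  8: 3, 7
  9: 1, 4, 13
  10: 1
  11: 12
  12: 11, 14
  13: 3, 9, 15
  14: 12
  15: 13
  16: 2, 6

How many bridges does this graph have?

The edges on the cycle 4-9-13-3-6-4 are not bridges since each lies on that cycle.
But removing 6-16 disconnects 6 from 16; removing 14-12 disconnects 14 from 12; removing 3-8 disconnects 3 from 8; removing 7-8 disconnects 7 from 8 — these are bridges.
In total 10 edges are bridges.

10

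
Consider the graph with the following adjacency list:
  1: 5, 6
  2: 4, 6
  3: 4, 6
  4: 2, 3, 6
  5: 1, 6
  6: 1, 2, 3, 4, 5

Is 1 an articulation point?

No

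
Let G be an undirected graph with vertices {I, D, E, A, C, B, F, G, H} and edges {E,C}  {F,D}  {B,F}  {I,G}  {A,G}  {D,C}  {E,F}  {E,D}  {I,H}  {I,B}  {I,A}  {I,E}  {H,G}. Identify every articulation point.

I

Removing I increases the component count from 1 to 2, so I is a cut vertex.
By contrast removing C leaves 1 component; it is not a cut vertex. No other vertex is a cut vertex either.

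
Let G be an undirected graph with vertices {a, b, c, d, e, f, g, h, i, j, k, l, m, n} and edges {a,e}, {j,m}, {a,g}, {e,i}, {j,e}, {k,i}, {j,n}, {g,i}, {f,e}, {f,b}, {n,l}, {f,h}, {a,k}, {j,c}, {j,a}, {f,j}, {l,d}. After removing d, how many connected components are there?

1

With d gone, the remaining components are: {a, b, c, e, f, g, h, i, j, k, l, m, n}.
That is 1 component.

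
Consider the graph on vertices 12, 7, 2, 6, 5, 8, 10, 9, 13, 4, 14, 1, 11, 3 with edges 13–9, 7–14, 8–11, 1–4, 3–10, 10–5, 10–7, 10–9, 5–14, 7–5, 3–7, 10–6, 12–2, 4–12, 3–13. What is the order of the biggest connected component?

Starting from 8 we can reach 8, 11. That is one component of size 2.
Starting from 1 we can reach 1, 2, 4, 12. That is one component of size 4.
Starting from 3 we can reach 3, 5, 6, 7, 9, 10, 13, 14. That is one component of size 8.
The largest has 8 vertices.

8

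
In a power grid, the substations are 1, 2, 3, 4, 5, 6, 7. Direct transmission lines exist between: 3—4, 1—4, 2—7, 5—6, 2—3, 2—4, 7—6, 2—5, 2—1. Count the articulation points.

Removing 2 increases the component count from 1 to 2, so 2 is a cut vertex.
By contrast removing 6 leaves 1 component; it is not a cut vertex. No other vertex is a cut vertex either.

1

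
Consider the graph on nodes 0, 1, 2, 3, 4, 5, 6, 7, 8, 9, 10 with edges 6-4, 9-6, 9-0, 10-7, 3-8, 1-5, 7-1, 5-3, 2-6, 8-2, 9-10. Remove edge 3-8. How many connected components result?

1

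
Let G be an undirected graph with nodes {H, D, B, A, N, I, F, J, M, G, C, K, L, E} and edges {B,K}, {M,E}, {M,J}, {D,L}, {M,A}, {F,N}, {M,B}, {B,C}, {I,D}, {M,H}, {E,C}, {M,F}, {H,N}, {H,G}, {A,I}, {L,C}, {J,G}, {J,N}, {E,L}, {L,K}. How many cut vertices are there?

1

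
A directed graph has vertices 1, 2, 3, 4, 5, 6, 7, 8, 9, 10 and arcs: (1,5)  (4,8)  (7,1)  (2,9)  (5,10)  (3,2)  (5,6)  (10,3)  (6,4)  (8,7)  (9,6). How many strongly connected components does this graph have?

{1, 2, 3, 4, 5, 6, 7, 8, 9, 10} are all mutually reachable — one SCC of size 10.
That gives 1 strongly connected component.

1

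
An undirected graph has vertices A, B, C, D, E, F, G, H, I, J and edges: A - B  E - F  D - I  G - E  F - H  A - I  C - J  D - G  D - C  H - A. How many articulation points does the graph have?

Removing A increases the component count from 1 to 2, so A is a cut vertex.
Removing C increases the component count from 1 to 2, so C is a cut vertex.
Removing D increases the component count from 1 to 2, so D is a cut vertex.
By contrast removing E leaves 1 component; it is not a cut vertex. No other vertex is a cut vertex either.

3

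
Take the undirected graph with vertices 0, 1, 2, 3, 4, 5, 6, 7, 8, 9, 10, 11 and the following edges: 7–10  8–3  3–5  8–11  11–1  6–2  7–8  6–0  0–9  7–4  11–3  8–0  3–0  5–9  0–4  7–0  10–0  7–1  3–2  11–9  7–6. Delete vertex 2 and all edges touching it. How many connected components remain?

1

With 2 gone, the remaining components are: {0, 1, 3, 4, 5, 6, 7, 8, 9, 10, 11}.
That is 1 component.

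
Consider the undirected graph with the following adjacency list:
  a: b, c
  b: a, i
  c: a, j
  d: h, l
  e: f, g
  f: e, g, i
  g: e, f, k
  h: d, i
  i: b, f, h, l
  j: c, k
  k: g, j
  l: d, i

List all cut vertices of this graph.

i

Removing i increases the component count from 1 to 2, so i is a cut vertex.
By contrast removing h leaves 1 component; it is not a cut vertex. No other vertex is a cut vertex either.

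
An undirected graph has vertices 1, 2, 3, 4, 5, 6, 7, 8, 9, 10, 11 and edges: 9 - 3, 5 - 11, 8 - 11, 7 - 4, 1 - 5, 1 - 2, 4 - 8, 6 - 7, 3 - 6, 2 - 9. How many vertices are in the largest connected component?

10

10 is isolated — a component by itself.
Starting from 1 we can reach 1, 2, 3, 4, 5, 6, 7, 8, 9, 11. That is one component of size 10.
The largest has 10 vertices.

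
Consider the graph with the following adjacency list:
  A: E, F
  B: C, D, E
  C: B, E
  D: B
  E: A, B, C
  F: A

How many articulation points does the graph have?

3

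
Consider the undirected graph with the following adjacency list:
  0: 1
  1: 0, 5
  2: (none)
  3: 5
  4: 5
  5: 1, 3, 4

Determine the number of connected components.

2

2 is isolated — a component by itself.
Starting from 0 we can reach 0, 1, 3, 4, 5. That is one component of size 5.
Total: 2 components.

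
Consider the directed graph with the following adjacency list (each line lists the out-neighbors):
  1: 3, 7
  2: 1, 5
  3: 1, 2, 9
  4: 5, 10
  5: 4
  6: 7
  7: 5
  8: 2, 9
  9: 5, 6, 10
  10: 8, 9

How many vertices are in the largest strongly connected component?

10

{1, 2, 3, 4, 5, 6, 7, 8, 9, 10} are all mutually reachable — one SCC of size 10.
The largest has 10 vertices.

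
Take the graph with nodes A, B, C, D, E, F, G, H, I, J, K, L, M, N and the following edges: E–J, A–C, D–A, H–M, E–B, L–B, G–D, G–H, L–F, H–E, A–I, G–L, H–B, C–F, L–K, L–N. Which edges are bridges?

The edges on the cycle G-D-A-C-F-L-G are not bridges since each lies on that cycle.
But removing I–A disconnects I from A; removing N–L disconnects N from L; removing H–M disconnects H from M; removing L–K disconnects L from K — these are bridges.
In total 5 edges are bridges.

A-I, E-J, H-M, K-L, L-N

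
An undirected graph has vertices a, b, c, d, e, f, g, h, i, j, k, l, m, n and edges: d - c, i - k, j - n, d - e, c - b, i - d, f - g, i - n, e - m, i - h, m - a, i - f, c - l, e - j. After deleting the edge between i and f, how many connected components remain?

2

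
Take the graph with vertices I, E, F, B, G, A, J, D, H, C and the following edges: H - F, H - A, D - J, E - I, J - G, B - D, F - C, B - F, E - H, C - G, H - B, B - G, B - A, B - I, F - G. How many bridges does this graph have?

0

The edges on the cycle H-B-D-J-G-F-H are not bridges since each lies on that cycle.
Every edge lies on some cycle, so there are no bridges.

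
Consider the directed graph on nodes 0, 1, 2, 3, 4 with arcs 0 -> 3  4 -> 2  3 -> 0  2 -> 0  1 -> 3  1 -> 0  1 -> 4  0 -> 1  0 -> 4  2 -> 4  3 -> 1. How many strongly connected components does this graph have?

1

{0, 1, 2, 3, 4} are all mutually reachable — one SCC of size 5.
That gives 1 strongly connected component.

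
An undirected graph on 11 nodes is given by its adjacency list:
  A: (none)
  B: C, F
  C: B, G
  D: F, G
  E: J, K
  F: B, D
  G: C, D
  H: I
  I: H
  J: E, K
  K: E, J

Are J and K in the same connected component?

From J we can reach E, J, K, which includes K.

Yes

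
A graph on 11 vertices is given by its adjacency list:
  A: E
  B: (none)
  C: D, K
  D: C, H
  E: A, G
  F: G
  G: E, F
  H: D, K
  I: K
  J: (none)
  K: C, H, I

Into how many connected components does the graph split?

4

B is isolated — a component by itself.
J is isolated — a component by itself.
Starting from A we can reach A, E, F, G. That is one component of size 4.
Starting from C we can reach C, D, H, I, K. That is one component of size 5.
Total: 4 components.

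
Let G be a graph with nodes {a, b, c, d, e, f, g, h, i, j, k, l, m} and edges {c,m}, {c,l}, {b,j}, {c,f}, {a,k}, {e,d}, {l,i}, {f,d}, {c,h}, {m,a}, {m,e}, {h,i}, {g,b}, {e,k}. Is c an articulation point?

Deleting c raises the number of components from 2 to 3, so c is a cut vertex.

Yes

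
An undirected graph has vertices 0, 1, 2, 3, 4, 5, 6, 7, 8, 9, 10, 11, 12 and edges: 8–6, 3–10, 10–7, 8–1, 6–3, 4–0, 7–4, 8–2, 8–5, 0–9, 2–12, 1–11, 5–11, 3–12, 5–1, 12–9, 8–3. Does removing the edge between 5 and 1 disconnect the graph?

No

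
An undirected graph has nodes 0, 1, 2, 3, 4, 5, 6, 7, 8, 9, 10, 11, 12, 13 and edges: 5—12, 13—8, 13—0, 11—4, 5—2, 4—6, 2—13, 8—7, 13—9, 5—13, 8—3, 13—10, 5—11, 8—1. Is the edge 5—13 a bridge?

After removing 5—13, the path 5-2-13 still connects them, so the edge is not a bridge.

No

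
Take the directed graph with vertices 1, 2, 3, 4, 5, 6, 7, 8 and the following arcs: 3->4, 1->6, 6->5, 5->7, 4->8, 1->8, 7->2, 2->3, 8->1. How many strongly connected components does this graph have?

1

{1, 2, 3, 4, 5, 6, 7, 8} are all mutually reachable — one SCC of size 8.
That gives 1 strongly connected component.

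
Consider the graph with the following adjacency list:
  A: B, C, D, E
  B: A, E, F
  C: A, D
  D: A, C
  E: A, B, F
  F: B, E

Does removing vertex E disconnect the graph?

No

Deleting E leaves 1 component (was 1) (its neighbors A, B, F remain connected to each other), so E is not a cut vertex.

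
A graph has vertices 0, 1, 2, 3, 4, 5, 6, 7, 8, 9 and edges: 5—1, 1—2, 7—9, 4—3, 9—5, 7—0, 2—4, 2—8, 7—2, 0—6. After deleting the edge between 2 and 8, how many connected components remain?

Before removal there is 1 component.
2—8 is a bridge — removing it separates 2's side from 8's side.
After removal: 2 components.

2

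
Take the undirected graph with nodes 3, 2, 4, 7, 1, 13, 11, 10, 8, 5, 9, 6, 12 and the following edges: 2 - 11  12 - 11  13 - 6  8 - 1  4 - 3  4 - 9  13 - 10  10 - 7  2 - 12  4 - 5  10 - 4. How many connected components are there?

Starting from 1 we can reach 1, 8. That is one component of size 2.
Starting from 2 we can reach 2, 11, 12. That is one component of size 3.
Starting from 3 we can reach 3, 4, 5, 6, 7, 9, 10, 13. That is one component of size 8.
Total: 3 components.

3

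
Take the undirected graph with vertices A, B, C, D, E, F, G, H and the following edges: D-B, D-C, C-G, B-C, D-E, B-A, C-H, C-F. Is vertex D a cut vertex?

Yes

Deleting D raises the number of components from 1 to 2, so D is a cut vertex.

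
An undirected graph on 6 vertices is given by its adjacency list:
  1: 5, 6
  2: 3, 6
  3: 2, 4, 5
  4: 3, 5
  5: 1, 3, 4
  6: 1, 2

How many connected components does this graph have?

Starting from 1 we can reach 1, 2, 3, 4, 5, 6. That is one component of size 6.
Total: 1 component.

1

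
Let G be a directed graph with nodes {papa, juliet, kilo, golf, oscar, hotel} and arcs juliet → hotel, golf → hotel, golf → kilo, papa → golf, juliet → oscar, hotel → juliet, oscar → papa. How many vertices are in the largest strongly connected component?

5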